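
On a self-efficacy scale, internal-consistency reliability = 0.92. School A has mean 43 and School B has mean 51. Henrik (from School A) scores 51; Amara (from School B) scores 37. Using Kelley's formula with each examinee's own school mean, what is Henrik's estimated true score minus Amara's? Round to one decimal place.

12.2

T̂_Henrik = 0.92(51) + 0.08(43) = 50.360
T̂_Amara = 0.92(37) + 0.08(51) = 38.120
Difference = 50.360 − 38.120 = 12.240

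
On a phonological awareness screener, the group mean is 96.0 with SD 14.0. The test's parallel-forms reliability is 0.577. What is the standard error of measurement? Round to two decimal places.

SEM = SD · √(1 − ρ) = 14.0 × √0.423 = 14.0 × 0.6504 = 9.105

9.11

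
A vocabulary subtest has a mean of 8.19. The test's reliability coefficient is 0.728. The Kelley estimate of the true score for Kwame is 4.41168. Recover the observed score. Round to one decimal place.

3.0

T̂ = ρX + (1 − ρ)μ  ⇒  X = (T̂ − (1 − ρ)μ) / ρ
X = (4.41168 − 0.272 × 8.19) / 0.728 = (4.41168 − 2.22768) / 0.728 = 2.18400 / 0.728 = 3.000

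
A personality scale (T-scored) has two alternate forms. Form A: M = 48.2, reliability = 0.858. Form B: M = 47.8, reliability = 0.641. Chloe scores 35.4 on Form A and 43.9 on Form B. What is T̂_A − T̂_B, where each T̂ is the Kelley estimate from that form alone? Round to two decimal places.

-8.08

T̂_A = 0.858(35.4) + 0.142(48.2) = 37.2176
T̂_B = 0.641(43.9) + 0.359(47.8) = 45.3001
T̂_A − T̂_B = -8.0825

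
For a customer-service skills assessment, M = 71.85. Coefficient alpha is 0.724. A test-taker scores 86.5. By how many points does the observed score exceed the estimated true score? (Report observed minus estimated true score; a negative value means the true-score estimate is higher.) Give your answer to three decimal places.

T̂ = 0.724(86.5) + 0.276(71.85) = 62.6260 + 19.83060 = 82.45660 → 82.4566
X − T̂ = 86.5 − 82.4566 = 4.0434 → 4.043

4.043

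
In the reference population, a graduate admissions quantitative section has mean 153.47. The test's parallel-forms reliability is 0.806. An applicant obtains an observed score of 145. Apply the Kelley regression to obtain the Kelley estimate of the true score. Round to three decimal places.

146.643

T̂ = ρX + (1 − ρ)μ
  = 0.806 × 145 + 0.194 × 153.47
  = 116.870 + 29.77318
  = 146.6432
  ≈ 146.643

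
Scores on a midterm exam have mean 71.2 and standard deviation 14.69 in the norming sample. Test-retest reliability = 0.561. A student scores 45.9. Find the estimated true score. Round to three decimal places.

57.007

T̂ = 0.561(45.9) + 0.439(71.2) = 25.7499 + 31.2568 = 57.0067 → 57.007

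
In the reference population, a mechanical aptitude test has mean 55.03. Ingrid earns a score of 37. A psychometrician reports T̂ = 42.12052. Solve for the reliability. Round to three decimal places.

0.716

T̂ = ρX + (1 − ρ)μ  ⇒  T̂ − μ = ρ(X − μ)
ρ = (T̂ − μ)/(X − μ) = (42.12052 − 55.03) / (37 − 55.03) = -12.90948 / -18.03 = 0.71600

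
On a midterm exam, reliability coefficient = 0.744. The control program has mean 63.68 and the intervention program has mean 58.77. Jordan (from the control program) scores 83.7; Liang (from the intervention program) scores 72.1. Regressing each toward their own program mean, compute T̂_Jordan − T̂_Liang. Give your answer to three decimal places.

T̂_Jordan = 0.744(83.7) + 0.256(63.68) = 78.57488
T̂_Liang = 0.744(72.1) + 0.256(58.77) = 68.68752
Difference = 78.57488 − 68.68752 = 9.88736

9.887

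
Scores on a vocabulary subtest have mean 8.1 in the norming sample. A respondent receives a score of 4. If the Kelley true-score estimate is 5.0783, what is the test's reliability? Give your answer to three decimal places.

T̂ = ρX + (1 − ρ)μ  ⇒  T̂ − μ = ρ(X − μ)
ρ = (T̂ − μ)/(X − μ) = (5.0783 − 8.1) / (4 − 8.1) = -3.0217 / -4.1 = 0.73700

0.737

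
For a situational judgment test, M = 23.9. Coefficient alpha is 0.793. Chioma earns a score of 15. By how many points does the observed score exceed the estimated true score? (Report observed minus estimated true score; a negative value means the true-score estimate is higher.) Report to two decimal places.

-1.84

T̂ = 0.793(15) + 0.207(23.9) = 11.895 + 4.9473 = 16.8423 → 16.842
X − T̂ = 15 − 16.842 = -1.842 → -1.84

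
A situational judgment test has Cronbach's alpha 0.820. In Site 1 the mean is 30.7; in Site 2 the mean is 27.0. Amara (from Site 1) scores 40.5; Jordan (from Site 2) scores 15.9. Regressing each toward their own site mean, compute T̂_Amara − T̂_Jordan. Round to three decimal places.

20.838

T̂_Amara = 0.820(40.5) + 0.180(30.7) = 38.73600
T̂_Jordan = 0.820(15.9) + 0.180(27.0) = 17.89800
Difference = 38.73600 − 17.89800 = 20.83800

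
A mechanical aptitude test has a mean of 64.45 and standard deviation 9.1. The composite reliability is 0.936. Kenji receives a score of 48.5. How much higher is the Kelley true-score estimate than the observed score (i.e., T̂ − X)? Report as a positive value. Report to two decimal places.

1.02

Kelley's formula gives T̂ = 0.936·48.5 + 0.064·64.45 = 45.3960 + 4.12480 = 49.5208.
T̂ − X = 49.521 − 48.5 = 1.021 → 1.02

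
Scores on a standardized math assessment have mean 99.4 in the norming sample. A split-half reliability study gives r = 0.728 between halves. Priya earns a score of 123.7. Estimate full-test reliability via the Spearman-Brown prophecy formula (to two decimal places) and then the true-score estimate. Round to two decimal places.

119.81

Spearman-Brown: ρ = 2r/(1 + r) = 2(0.728)/(1 + 0.728) = 1.4560/1.728 = 0.8426 → 0.84
Weight the observed score by reliability and the mean by (1 − reliability): T̂ = 0.84·123.7 + 0.16·99.4 = 103.908 + 15.904 = 119.812.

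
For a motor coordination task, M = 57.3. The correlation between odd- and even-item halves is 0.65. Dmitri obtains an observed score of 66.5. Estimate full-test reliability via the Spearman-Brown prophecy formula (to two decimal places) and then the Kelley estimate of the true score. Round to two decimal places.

64.57

Spearman-Brown: ρ = 2r/(1 + r) = 2(0.65)/(1 + 0.65) = 1.300/1.65 = 0.7879 → 0.79
T̂ = ρX + (1 − ρ)μ
  = 0.79 × 66.5 + 0.21 × 57.3
  = 52.535 + 12.033
  = 64.568
  ≈ 64.57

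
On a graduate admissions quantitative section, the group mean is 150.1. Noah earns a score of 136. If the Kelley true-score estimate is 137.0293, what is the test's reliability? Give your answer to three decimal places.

0.927

T̂ = ρX + (1 − ρ)μ  ⇒  T̂ − μ = ρ(X − μ)
ρ = (T̂ − μ)/(X − μ) = (137.0293 − 150.1) / (136 − 150.1) = -13.0707 / -14.1 = 0.92700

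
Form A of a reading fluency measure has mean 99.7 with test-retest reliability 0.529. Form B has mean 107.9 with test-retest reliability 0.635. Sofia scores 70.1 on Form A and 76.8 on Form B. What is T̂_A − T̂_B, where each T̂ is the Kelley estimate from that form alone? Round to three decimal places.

T̂_A = 0.529(70.1) + 0.471(99.7) = 84.04160
T̂_B = 0.635(76.8) + 0.365(107.9) = 88.15150
T̂_A − T̂_B = -4.10990

-4.110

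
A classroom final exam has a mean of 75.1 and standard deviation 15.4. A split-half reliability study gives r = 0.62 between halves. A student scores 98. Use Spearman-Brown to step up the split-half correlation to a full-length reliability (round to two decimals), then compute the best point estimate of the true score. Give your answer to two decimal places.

Spearman-Brown: ρ = 2r/(1 + r) = 2(0.62)/(1 + 0.62) = 1.240/1.62 = 0.7654 → 0.77
T̂ = ρX + (1 − ρ)μ
  = 0.77 × 98 + 0.23 × 75.1
  = 75.46 + 17.273
  = 92.733
  ≈ 92.73

92.73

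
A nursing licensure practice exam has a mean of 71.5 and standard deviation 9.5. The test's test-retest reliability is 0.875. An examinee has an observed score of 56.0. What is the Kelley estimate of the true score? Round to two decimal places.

57.94

T̂ = ρX + (1 − ρ)μ
  = 0.875 × 56.0 + 0.125 × 71.5
  = 49.0000 + 8.9375
  = 57.938
  ≈ 57.94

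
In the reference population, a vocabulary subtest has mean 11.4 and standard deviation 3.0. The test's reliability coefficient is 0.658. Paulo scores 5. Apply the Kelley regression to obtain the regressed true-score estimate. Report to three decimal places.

7.189

T̂ = ρX + (1 − ρ)μ
  = 0.658 × 5 + 0.342 × 11.4
  = 3.290 + 3.8988
  = 7.1888
  ≈ 7.189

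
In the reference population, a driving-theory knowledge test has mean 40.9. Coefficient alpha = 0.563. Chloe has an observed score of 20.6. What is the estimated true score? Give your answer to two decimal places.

Regress the observed score toward the mean by the unreliability: T̂ = 0.563·20.6 + 0.437·40.9 = 11.5978 + 17.8733 = 29.471.

29.47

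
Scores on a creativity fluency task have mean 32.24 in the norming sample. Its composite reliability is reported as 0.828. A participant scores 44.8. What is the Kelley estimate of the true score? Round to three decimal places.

42.640

T̂ = 0.828(44.8) + 0.172(32.24) = 37.0944 + 5.54528 = 42.6397 → 42.640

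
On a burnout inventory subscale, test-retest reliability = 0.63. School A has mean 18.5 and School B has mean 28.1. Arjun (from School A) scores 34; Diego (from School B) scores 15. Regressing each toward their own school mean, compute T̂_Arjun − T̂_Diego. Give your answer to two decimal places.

8.42

T̂_Arjun = 0.63(34) + 0.37(18.5) = 28.2650
T̂_Diego = 0.63(15) + 0.37(28.1) = 19.8470
Difference = 28.2650 − 19.8470 = 8.4180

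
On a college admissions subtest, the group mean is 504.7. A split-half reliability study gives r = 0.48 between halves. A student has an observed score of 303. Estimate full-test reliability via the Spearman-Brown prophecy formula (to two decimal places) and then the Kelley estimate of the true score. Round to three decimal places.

373.595

Spearman-Brown: ρ = 2r/(1 + r) = 2(0.48)/(1 + 0.48) = 0.960/1.48 = 0.6486 → 0.65
Weight the observed score by reliability and the mean by (1 − reliability): T̂ = 0.65·303 + 0.35·504.7 = 196.95 + 176.645 = 373.5950.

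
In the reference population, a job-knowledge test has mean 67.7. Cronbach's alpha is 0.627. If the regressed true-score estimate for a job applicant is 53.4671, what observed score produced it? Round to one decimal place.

T̂ = ρX + (1 − ρ)μ  ⇒  X = (T̂ − (1 − ρ)μ) / ρ
X = (53.4671 − 0.373 × 67.7) / 0.627 = (53.4671 − 25.2521) / 0.627 = 28.2150 / 0.627 = 45.000

45.0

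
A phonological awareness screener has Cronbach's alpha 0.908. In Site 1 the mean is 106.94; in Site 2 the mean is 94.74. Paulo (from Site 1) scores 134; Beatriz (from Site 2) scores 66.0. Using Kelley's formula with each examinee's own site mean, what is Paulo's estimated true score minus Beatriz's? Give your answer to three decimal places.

T̂_Paulo = 0.908(134) + 0.092(106.94) = 131.51048
T̂_Beatriz = 0.908(66.0) + 0.092(94.74) = 68.64408
Difference = 131.51048 − 68.64408 = 62.86640

62.866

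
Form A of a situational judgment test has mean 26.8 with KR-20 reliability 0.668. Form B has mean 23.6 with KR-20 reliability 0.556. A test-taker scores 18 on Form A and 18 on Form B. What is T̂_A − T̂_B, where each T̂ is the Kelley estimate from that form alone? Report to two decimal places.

0.44

T̂_A = 0.668(18) + 0.332(26.8) = 20.9216
T̂_B = 0.556(18) + 0.444(23.6) = 20.4864
T̂_A − T̂_B = 0.4352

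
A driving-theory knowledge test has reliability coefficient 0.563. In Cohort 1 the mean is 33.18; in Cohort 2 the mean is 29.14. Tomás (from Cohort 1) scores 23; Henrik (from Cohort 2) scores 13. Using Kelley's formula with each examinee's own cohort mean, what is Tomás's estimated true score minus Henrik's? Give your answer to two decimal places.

7.40

T̂_Tomás = 0.563(23) + 0.437(33.18) = 27.4487
T̂_Henrik = 0.563(13) + 0.437(29.14) = 20.0532
Difference = 27.4487 − 20.0532 = 7.3955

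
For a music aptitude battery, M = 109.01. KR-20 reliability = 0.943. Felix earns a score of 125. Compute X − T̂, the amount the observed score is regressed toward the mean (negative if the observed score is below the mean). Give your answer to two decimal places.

T̂ = 0.943(125) + 0.057(109.01) = 117.875 + 6.21357 = 124.0886 → 124.089
X − T̂ = 125 − 124.089 = 0.911 → 0.91

0.91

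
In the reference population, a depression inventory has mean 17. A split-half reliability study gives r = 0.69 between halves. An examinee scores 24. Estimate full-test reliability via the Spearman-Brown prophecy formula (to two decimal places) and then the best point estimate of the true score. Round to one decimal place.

22.7

Spearman-Brown: ρ = 2r/(1 + r) = 2(0.69)/(1 + 0.69) = 1.380/1.69 = 0.8166 → 0.82
T̂ = 0.82(24) + 0.18(17) = 19.68 + 3.06 = 22.74 → 22.7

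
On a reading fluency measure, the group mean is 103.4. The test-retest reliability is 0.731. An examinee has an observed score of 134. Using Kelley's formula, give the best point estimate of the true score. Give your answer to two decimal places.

T̂ = ρX + (1 − ρ)μ
  = 0.731 × 134 + 0.269 × 103.4
  = 97.954 + 27.8146
  = 125.769
  ≈ 125.77

125.77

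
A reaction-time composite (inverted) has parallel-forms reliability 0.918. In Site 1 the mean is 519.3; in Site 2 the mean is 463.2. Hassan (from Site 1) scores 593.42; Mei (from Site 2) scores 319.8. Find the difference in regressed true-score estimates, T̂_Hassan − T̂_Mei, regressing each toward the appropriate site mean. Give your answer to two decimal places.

255.78

T̂_Hassan = 0.918(593.42) + 0.082(519.3) = 587.3422
T̂_Mei = 0.918(319.8) + 0.082(463.2) = 331.5588
Difference = 587.3422 − 331.5588 = 255.7834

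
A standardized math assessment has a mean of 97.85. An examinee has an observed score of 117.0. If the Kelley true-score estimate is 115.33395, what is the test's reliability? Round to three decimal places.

T̂ = ρX + (1 − ρ)μ  ⇒  T̂ − μ = ρ(X − μ)
ρ = (T̂ − μ)/(X − μ) = (115.33395 − 97.85) / (117.0 − 97.85) = 17.48395 / 19.15 = 0.91300

0.913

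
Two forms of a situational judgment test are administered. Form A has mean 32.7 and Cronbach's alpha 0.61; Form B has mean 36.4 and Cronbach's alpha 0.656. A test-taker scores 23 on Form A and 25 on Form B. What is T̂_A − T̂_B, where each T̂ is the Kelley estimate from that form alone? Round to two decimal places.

T̂_A = 0.61(23) + 0.39(32.7) = 26.7830
T̂_B = 0.656(25) + 0.344(36.4) = 28.9216
T̂_A − T̂_B = -2.1386

-2.14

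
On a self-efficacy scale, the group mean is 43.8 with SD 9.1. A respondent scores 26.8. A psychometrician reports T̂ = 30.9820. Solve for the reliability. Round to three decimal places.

T̂ = ρX + (1 − ρ)μ  ⇒  T̂ − μ = ρ(X − μ)
ρ = (T̂ − μ)/(X − μ) = (30.9820 − 43.8) / (26.8 − 43.8) = -12.8180 / -17.0 = 0.75400

0.754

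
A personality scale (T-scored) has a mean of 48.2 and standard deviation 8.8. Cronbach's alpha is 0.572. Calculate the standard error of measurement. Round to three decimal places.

5.757

SEM = SD · √(1 − ρ) = 8.8 × √0.428 = 8.8 × 0.6542 = 5.7571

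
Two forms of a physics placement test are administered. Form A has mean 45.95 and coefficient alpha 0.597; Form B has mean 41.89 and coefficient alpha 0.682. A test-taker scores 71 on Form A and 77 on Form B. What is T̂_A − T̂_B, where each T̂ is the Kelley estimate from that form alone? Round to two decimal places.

T̂_A = 0.597(71) + 0.403(45.95) = 60.9049
T̂_B = 0.682(77) + 0.318(41.89) = 65.8350
T̂_A − T̂_B = -4.9302

-4.93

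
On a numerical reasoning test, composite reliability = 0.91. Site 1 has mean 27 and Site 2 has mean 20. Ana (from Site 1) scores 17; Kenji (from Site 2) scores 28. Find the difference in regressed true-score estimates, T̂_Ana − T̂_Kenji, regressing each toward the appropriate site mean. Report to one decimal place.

T̂_Ana = 0.91(17) + 0.09(27) = 17.900
T̂_Kenji = 0.91(28) + 0.09(20) = 27.280
Difference = 17.900 − 27.280 = -9.380

-9.4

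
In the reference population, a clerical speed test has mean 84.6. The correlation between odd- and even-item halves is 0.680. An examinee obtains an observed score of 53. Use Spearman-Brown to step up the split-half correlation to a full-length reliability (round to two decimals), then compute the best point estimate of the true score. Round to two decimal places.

59.00

Spearman-Brown: ρ = 2r/(1 + r) = 2(0.680)/(1 + 0.680) = 1.3600/1.680 = 0.8095 → 0.81
Regress the observed score toward the mean by the unreliability: T̂ = 0.81·53 + 0.19·84.6 = 42.93 + 16.074 = 59.004.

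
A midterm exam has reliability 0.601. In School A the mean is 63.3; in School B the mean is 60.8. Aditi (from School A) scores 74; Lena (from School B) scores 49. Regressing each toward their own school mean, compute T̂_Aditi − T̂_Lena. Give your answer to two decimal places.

T̂_Aditi = 0.601(74) + 0.399(63.3) = 69.7307
T̂_Lena = 0.601(49) + 0.399(60.8) = 53.7082
Difference = 69.7307 − 53.7082 = 16.0225

16.02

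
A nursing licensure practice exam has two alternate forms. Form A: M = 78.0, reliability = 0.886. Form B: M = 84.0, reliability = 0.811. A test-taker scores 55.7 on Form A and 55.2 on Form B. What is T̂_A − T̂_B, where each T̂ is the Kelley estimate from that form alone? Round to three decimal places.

T̂_A = 0.886(55.7) + 0.114(78.0) = 58.24220
T̂_B = 0.811(55.2) + 0.189(84.0) = 60.64320
T̂_A − T̂_B = -2.40100

-2.401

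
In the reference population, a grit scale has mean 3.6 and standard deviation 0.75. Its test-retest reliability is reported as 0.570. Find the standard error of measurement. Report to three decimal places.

0.492

SEM = SD · √(1 − ρ) = 0.75 × √0.430 = 0.75 × 0.6557 = 0.4918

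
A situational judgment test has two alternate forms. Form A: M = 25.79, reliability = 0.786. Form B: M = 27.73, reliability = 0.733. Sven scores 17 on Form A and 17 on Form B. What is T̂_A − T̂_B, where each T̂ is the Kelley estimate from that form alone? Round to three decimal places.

T̂_A = 0.786(17) + 0.214(25.79) = 18.88106
T̂_B = 0.733(17) + 0.267(27.73) = 19.86491
T̂_A − T̂_B = -0.98385

-0.984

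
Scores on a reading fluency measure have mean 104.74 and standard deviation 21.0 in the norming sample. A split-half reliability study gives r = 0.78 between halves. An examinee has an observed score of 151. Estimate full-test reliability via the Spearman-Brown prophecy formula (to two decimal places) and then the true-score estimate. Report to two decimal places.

145.45

Spearman-Brown: ρ = 2r/(1 + r) = 2(0.78)/(1 + 0.78) = 1.560/1.78 = 0.8764 → 0.88
T̂ = 0.88(151) + 0.12(104.74) = 132.88 + 12.5688 = 145.449 → 145.45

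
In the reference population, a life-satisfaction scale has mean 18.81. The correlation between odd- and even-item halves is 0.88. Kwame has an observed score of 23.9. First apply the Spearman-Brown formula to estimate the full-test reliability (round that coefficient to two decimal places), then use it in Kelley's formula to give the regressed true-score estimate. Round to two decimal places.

Spearman-Brown: ρ = 2r/(1 + r) = 2(0.88)/(1 + 0.88) = 1.760/1.88 = 0.9362 → 0.94
T̂ = ρX + (1 − ρ)μ
  = 0.94 × 23.9 + 0.06 × 18.81
  = 22.466 + 1.1286
  = 23.595
  ≈ 23.59

23.59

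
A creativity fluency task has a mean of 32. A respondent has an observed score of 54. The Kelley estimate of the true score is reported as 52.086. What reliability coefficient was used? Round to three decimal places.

0.913

T̂ = ρX + (1 − ρ)μ  ⇒  T̂ − μ = ρ(X − μ)
ρ = (T̂ − μ)/(X − μ) = (52.086 − 32) / (54 − 32) = 20.086 / 22.0 = 0.91300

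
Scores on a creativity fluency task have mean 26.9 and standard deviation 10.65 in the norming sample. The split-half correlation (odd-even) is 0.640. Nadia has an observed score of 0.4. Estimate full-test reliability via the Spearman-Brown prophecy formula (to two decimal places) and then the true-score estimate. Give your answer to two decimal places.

Spearman-Brown: ρ = 2r/(1 + r) = 2(0.640)/(1 + 0.640) = 1.2800/1.640 = 0.7805 → 0.78
T̂ = 0.78(0.4) + 0.22(26.9) = 0.312 + 5.918 = 6.230 → 6.23

6.23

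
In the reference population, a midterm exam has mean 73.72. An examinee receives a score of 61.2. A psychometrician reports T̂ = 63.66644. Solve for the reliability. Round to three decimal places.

T̂ = ρX + (1 − ρ)μ  ⇒  T̂ − μ = ρ(X − μ)
ρ = (T̂ − μ)/(X − μ) = (63.66644 − 73.72) / (61.2 − 73.72) = -10.05356 / -12.52 = 0.80300

0.803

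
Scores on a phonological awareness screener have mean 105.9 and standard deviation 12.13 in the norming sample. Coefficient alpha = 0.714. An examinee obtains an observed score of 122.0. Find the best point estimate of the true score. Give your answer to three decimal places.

T̂ = ρX + (1 − ρ)μ
  = 0.714 × 122.0 + 0.286 × 105.9
  = 87.1080 + 30.2874
  = 117.3954
  ≈ 117.395

117.395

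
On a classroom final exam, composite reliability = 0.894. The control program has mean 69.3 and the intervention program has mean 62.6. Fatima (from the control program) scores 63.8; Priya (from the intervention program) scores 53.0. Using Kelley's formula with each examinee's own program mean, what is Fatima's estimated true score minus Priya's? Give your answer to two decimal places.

T̂_Fatima = 0.894(63.8) + 0.106(69.3) = 64.3830
T̂_Priya = 0.894(53.0) + 0.106(62.6) = 54.0176
Difference = 64.3830 − 54.0176 = 10.3654

10.37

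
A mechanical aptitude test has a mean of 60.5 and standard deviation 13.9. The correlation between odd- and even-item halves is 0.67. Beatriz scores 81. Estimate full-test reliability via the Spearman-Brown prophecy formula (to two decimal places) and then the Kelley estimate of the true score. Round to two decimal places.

76.90

Spearman-Brown: ρ = 2r/(1 + r) = 2(0.67)/(1 + 0.67) = 1.340/1.67 = 0.8024 → 0.80
Weight the observed score by reliability and the mean by (1 − reliability): T̂ = 0.80·81 + 0.20·60.5 = 64.80 + 12.100 = 76.900.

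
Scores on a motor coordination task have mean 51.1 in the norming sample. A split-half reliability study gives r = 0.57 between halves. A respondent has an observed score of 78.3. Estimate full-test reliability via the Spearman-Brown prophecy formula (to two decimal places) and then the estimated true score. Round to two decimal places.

Spearman-Brown: ρ = 2r/(1 + r) = 2(0.57)/(1 + 0.57) = 1.140/1.57 = 0.7261 → 0.73
T̂ = 0.73(78.3) + 0.27(51.1) = 57.159 + 13.797 = 70.956 → 70.96

70.96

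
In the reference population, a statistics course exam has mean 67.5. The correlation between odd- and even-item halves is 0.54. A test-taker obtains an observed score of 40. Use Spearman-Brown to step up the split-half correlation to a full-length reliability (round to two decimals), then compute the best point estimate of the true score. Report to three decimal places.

Spearman-Brown: ρ = 2r/(1 + r) = 2(0.54)/(1 + 0.54) = 1.080/1.54 = 0.7013 → 0.70
T̂ = ρX + (1 − ρ)μ
  = 0.70 × 40 + 0.30 × 67.5
  = 28.00 + 20.250
  = 48.2500
  ≈ 48.250

48.250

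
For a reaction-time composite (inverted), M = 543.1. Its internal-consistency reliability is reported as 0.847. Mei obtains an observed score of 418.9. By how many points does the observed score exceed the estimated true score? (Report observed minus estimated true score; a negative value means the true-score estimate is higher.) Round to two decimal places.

-19.00

Kelley's formula gives T̂ = 0.847·418.9 + 0.153·543.1 = 354.8083 + 83.0943 = 437.9026.
X − T̂ = 418.9 − 437.903 = -19.003 → -19.00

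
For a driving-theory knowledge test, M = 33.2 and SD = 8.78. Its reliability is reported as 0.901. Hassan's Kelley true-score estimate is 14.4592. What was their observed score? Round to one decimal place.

T̂ = ρX + (1 − ρ)μ  ⇒  X = (T̂ − (1 − ρ)μ) / ρ
X = (14.4592 − 0.099 × 33.2) / 0.901 = (14.4592 − 3.2868) / 0.901 = 11.1724 / 0.901 = 12.400

12.4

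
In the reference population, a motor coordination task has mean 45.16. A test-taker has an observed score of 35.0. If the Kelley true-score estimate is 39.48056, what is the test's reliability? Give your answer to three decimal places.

0.559

T̂ = ρX + (1 − ρ)μ  ⇒  T̂ − μ = ρ(X − μ)
ρ = (T̂ − μ)/(X − μ) = (39.48056 − 45.16) / (35.0 − 45.16) = -5.67944 / -10.16 = 0.55900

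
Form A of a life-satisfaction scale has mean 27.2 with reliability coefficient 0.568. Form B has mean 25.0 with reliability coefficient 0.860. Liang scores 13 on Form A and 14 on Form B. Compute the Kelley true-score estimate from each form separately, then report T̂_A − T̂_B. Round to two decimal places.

3.59

T̂_A = 0.568(13) + 0.432(27.2) = 19.1344
T̂_B = 0.860(14) + 0.140(25.0) = 15.5400
T̂_A − T̂_B = 3.5944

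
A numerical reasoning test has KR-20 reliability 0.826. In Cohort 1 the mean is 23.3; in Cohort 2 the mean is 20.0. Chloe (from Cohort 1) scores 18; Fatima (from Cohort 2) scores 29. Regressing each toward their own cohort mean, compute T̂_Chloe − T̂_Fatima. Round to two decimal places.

T̂_Chloe = 0.826(18) + 0.174(23.3) = 18.9222
T̂_Fatima = 0.826(29) + 0.174(20.0) = 27.4340
Difference = 18.9222 − 27.4340 = -8.5118

-8.51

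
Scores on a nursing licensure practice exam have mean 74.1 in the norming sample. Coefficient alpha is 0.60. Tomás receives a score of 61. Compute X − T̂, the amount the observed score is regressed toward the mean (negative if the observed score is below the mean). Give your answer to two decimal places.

Weight the observed score by reliability and the mean by (1 − reliability): T̂ = 0.60·61 + 0.40·74.1 = 36.60 + 29.640 = 66.2400.
X − T̂ = 61 − 66.240 = -5.240 → -5.24

-5.24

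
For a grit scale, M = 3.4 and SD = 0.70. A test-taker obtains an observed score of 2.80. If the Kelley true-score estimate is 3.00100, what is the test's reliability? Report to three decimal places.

T̂ = ρX + (1 − ρ)μ  ⇒  T̂ − μ = ρ(X − μ)
ρ = (T̂ − μ)/(X − μ) = (3.00100 − 3.4) / (2.80 − 3.4) = -0.39900 / -0.60 = 0.66500

0.665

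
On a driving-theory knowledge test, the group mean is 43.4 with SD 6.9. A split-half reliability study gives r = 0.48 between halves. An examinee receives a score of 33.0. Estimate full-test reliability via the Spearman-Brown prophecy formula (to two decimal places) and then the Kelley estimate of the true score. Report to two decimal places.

36.64

Spearman-Brown: ρ = 2r/(1 + r) = 2(0.48)/(1 + 0.48) = 0.960/1.48 = 0.6486 → 0.65
Regress the observed score toward the mean by the unreliability: T̂ = 0.65·33.0 + 0.35·43.4 = 21.450 + 15.190 = 36.640.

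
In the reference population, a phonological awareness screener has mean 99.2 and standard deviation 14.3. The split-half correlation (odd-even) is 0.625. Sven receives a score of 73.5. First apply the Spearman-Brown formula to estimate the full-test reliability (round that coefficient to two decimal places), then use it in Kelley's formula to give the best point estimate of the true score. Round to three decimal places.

79.411

Spearman-Brown: ρ = 2r/(1 + r) = 2(0.625)/(1 + 0.625) = 1.2500/1.625 = 0.7692 → 0.77
Weight the observed score by reliability and the mean by (1 − reliability): T̂ = 0.77·73.5 + 0.23·99.2 = 56.595 + 22.816 = 79.4110.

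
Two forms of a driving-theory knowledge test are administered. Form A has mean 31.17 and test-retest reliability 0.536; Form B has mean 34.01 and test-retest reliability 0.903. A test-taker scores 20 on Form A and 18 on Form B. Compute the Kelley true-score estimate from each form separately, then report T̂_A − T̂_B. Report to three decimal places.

T̂_A = 0.536(20) + 0.464(31.17) = 25.18288
T̂_B = 0.903(18) + 0.097(34.01) = 19.55297
T̂_A − T̂_B = 5.62991

5.630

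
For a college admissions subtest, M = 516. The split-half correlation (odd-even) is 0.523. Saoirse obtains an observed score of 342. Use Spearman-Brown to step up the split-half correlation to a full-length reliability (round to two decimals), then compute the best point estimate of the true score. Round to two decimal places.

395.94

Spearman-Brown: ρ = 2r/(1 + r) = 2(0.523)/(1 + 0.523) = 1.0460/1.523 = 0.6868 → 0.69
T̂ = 0.69(342) + 0.31(516) = 235.98 + 159.96 = 395.940 → 395.94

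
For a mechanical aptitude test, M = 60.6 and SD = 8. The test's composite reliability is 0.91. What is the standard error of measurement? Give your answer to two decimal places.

2.40

SEM = SD · √(1 − ρ) = 8 × √0.09 = 8 × 0.3000 = 2.400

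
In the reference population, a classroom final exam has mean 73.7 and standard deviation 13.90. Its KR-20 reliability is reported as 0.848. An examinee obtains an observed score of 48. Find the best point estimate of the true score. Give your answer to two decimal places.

Regress the observed score toward the mean by the unreliability: T̂ = 0.848·48 + 0.152·73.7 = 40.704 + 11.2024 = 51.906.

51.91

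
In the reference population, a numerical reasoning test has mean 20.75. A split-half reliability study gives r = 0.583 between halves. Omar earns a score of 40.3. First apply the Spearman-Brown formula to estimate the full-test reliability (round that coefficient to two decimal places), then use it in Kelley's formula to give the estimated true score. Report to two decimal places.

35.22

Spearman-Brown: ρ = 2r/(1 + r) = 2(0.583)/(1 + 0.583) = 1.1660/1.583 = 0.7366 → 0.74
T̂ = 0.74(40.3) + 0.26(20.75) = 29.822 + 5.3950 = 35.217 → 35.22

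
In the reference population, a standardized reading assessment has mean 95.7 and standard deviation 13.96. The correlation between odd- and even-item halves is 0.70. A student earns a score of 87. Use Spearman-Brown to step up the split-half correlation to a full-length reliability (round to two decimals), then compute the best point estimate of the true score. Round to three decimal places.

Spearman-Brown: ρ = 2r/(1 + r) = 2(0.70)/(1 + 0.70) = 1.400/1.70 = 0.8235 → 0.82
Weight the observed score by reliability and the mean by (1 − reliability): T̂ = 0.82·87 + 0.18·95.7 = 71.34 + 17.226 = 88.5660.

88.566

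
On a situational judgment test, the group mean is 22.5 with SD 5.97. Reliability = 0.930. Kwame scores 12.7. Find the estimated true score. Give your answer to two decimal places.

13.39

T̂ = 0.930(12.7) + 0.070(22.5) = 11.8110 + 1.5750 = 13.386 → 13.39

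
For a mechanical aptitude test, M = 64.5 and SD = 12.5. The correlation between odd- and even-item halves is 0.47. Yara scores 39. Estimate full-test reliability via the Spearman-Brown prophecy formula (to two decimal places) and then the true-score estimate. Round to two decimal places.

Spearman-Brown: ρ = 2r/(1 + r) = 2(0.47)/(1 + 0.47) = 0.940/1.47 = 0.6395 → 0.64
T̂ = ρX + (1 − ρ)μ
  = 0.64 × 39 + 0.36 × 64.5
  = 24.96 + 23.220
  = 48.180
  ≈ 48.18

48.18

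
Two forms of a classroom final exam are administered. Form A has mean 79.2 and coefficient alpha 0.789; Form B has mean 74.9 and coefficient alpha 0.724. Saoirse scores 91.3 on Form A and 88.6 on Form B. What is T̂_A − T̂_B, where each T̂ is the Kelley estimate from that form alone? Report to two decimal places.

T̂_A = 0.789(91.3) + 0.211(79.2) = 88.7469
T̂_B = 0.724(88.6) + 0.276(74.9) = 84.8188
T̂_A − T̂_B = 3.9281

3.93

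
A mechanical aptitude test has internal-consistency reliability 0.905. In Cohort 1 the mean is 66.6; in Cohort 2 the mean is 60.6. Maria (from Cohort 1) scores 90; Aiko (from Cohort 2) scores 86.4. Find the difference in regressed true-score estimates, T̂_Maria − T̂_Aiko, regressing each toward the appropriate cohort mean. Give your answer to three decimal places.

3.828

T̂_Maria = 0.905(90) + 0.095(66.6) = 87.77700
T̂_Aiko = 0.905(86.4) + 0.095(60.6) = 83.94900
Difference = 87.77700 − 83.94900 = 3.82800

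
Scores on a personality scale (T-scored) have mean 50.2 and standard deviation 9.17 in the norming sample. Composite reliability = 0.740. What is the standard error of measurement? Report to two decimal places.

SEM = SD · √(1 − ρ) = 9.17 × √0.260 = 9.17 × 0.5099 = 4.676

4.68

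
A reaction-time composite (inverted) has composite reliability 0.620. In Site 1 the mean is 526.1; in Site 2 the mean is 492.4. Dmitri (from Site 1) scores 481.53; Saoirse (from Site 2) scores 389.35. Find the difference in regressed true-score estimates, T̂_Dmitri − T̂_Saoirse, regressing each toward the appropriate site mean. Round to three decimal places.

69.958

T̂_Dmitri = 0.620(481.53) + 0.380(526.1) = 498.46660
T̂_Saoirse = 0.620(389.35) + 0.380(492.4) = 428.50900
Difference = 498.46660 − 428.50900 = 69.95760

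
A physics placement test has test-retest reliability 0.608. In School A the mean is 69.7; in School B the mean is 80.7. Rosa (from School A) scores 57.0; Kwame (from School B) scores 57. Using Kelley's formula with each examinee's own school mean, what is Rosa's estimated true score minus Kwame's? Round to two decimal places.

T̂_Rosa = 0.608(57.0) + 0.392(69.7) = 61.9784
T̂_Kwame = 0.608(57) + 0.392(80.7) = 66.2904
Difference = 61.9784 − 66.2904 = -4.3120

-4.31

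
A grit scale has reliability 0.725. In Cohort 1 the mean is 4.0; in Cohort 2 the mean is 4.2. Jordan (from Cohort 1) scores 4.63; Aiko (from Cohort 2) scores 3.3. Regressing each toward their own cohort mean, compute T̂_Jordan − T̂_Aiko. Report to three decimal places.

0.909

T̂_Jordan = 0.725(4.63) + 0.275(4.0) = 4.45675
T̂_Aiko = 0.725(3.3) + 0.275(4.2) = 3.54750
Difference = 4.45675 − 3.54750 = 0.90925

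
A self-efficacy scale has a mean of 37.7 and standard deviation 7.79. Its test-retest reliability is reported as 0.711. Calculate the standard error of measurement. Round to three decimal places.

SEM = SD · √(1 − ρ) = 7.79 × √0.289 = 7.79 × 0.5376 = 4.1878

4.188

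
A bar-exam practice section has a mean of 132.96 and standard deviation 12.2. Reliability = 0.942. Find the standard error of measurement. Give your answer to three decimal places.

SEM = SD · √(1 − ρ) = 12.2 × √0.058 = 12.2 × 0.2408 = 2.9381

2.938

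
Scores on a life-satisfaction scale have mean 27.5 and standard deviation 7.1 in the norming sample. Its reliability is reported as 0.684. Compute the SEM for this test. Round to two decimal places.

3.99

SEM = SD · √(1 − ρ) = 7.1 × √0.316 = 7.1 × 0.5621 = 3.991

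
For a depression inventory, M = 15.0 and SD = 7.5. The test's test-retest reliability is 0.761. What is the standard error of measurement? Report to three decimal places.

3.667

SEM = SD · √(1 − ρ) = 7.5 × √0.239 = 7.5 × 0.4889 = 3.6666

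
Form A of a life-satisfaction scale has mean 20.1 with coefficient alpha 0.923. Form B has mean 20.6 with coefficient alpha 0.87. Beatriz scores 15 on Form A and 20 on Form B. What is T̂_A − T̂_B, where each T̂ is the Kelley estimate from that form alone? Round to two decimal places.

-4.69

T̂_A = 0.923(15) + 0.077(20.1) = 15.3927
T̂_B = 0.87(20) + 0.13(20.6) = 20.0780
T̂_A − T̂_B = -4.6853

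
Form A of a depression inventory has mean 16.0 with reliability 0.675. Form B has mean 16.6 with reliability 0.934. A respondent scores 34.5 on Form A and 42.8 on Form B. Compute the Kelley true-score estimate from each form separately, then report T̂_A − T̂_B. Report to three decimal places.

-12.583

T̂_A = 0.675(34.5) + 0.325(16.0) = 28.48750
T̂_B = 0.934(42.8) + 0.066(16.6) = 41.07080
T̂_A − T̂_B = -12.58330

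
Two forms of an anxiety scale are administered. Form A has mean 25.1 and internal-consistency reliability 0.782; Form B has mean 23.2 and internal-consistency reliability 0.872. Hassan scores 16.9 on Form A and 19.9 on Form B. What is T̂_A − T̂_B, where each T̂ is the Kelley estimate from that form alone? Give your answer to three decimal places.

-1.635

T̂_A = 0.782(16.9) + 0.218(25.1) = 18.68760
T̂_B = 0.872(19.9) + 0.128(23.2) = 20.32240
T̂_A − T̂_B = -1.63480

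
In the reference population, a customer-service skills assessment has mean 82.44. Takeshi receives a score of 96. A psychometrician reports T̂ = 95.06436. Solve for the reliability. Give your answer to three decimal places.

T̂ = ρX + (1 − ρ)μ  ⇒  T̂ − μ = ρ(X − μ)
ρ = (T̂ − μ)/(X − μ) = (95.06436 − 82.44) / (96 − 82.44) = 12.62436 / 13.56 = 0.93100

0.931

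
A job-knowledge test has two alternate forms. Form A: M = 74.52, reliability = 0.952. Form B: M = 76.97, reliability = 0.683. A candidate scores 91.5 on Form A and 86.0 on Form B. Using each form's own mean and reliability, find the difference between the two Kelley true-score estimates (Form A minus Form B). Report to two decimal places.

T̂_A = 0.952(91.5) + 0.048(74.52) = 90.6850
T̂_B = 0.683(86.0) + 0.317(76.97) = 83.1375
T̂_A − T̂_B = 7.5475

7.55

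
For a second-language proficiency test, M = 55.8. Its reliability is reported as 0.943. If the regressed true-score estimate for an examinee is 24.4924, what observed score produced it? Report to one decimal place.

22.6

T̂ = ρX + (1 − ρ)μ  ⇒  X = (T̂ − (1 − ρ)μ) / ρ
X = (24.4924 − 0.057 × 55.8) / 0.943 = (24.4924 − 3.1806) / 0.943 = 21.3118 / 0.943 = 22.600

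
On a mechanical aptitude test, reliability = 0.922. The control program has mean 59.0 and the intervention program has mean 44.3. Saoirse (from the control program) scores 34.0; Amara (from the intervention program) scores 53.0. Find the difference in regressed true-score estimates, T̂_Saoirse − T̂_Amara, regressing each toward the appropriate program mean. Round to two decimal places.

T̂_Saoirse = 0.922(34.0) + 0.078(59.0) = 35.9500
T̂_Amara = 0.922(53.0) + 0.078(44.3) = 52.3214
Difference = 35.9500 − 52.3214 = -16.3714

-16.37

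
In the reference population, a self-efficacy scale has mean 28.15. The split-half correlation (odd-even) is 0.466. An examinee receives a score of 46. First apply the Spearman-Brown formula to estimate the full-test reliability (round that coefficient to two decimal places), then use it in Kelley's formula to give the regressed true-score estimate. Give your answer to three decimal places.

39.574

Spearman-Brown: ρ = 2r/(1 + r) = 2(0.466)/(1 + 0.466) = 0.9320/1.466 = 0.6357 → 0.64
T̂ = ρX + (1 − ρ)μ
  = 0.64 × 46 + 0.36 × 28.15
  = 29.44 + 10.1340
  = 39.5740
  ≈ 39.574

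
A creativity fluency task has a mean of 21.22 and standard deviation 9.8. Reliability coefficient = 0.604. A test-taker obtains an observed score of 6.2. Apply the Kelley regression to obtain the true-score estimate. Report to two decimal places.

Weight the observed score by reliability and the mean by (1 − reliability): T̂ = 0.604·6.2 + 0.396·21.22 = 3.7448 + 8.40312 = 12.148.

12.15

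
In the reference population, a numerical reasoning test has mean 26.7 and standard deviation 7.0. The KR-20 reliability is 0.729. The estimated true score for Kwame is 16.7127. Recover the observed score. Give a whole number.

13

T̂ = ρX + (1 − ρ)μ  ⇒  X = (T̂ − (1 − ρ)μ) / ρ
X = (16.7127 − 0.271 × 26.7) / 0.729 = (16.7127 − 7.2357) / 0.729 = 9.4770 / 0.729 = 13.00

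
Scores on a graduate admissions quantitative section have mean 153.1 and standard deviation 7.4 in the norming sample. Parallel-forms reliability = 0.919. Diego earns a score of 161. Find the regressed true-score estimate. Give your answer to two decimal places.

T̂ = 0.919(161) + 0.081(153.1) = 147.959 + 12.4011 = 160.360 → 160.36

160.36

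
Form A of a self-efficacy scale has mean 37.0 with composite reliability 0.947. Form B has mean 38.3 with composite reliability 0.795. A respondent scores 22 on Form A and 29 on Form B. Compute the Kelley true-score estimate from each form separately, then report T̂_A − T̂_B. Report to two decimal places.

T̂_A = 0.947(22) + 0.053(37.0) = 22.7950
T̂_B = 0.795(29) + 0.205(38.3) = 30.9065
T̂_A − T̂_B = -8.1115

-8.11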